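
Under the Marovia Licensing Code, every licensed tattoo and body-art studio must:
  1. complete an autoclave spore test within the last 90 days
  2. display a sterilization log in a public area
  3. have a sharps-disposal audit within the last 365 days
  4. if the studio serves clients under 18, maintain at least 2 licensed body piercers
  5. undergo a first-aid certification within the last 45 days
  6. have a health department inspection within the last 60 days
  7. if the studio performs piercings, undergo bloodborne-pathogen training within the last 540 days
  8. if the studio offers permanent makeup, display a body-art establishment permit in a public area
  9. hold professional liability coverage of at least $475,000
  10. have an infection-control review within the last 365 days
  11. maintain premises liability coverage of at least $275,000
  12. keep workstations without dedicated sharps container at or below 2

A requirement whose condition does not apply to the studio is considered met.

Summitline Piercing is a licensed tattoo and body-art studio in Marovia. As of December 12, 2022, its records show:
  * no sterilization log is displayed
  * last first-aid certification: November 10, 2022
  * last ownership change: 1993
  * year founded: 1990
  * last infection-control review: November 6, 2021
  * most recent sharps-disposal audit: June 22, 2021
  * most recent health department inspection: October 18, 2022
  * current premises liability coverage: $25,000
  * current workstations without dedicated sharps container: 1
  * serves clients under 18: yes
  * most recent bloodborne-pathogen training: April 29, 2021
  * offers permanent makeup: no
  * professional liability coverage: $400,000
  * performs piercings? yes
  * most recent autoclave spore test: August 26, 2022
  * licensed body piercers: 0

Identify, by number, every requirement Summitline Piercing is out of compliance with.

1, 2, 3, 4, 7, 9, 10, 11

1. autoclave spore test 108 days ago vs limit 90 → not met
2. sterilization log absent → not met
3. sharps-disposal audit 538 days ago vs limit 365 → not met
4. condition 'serves clients under 18' holds; licensed body piercers 0 < 2 → not met
5. first-aid certification 32 days ago vs limit 45 → met
6. health department inspection 55 days ago vs limit 60 → met
7. condition 'performs piercings' holds; bloodborne-pathogen training 592 days ago vs limit 540 → not met
8. condition 'offers permanent makeup' does not hold → requirement n/a → met
9. professional liability coverage $400,000 < $475,000 → not met
10. infection-control review 401 days ago vs limit 365 → not met
11. premises liability coverage $25,000 < $275,000 → not met
12. workstations without dedicated sharps container 1 ≤ 2 → met
Not met: 1, 2, 3, 4, 7, 9, 10, 11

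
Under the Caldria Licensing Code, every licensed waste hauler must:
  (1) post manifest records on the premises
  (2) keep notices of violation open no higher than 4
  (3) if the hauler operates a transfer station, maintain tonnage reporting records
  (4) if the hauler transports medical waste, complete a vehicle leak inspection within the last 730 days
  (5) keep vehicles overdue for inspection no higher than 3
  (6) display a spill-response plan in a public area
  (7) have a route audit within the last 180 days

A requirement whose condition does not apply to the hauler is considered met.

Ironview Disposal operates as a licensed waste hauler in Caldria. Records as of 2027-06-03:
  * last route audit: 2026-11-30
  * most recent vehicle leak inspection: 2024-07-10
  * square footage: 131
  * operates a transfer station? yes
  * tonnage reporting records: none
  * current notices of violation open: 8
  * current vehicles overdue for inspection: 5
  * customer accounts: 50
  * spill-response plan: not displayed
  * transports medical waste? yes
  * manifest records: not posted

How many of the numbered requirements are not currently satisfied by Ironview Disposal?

7

1. manifest records absent → not met
2. notices of violation open 8 > 4 → not met
3. condition 'operates a transfer station' holds; tonnage reporting records absent → not met
4. condition 'transports medical waste' holds; vehicle leak inspection 1058 days ago vs limit 730 → not met
5. vehicles overdue for inspection 5 > 3 → not met
6. spill-response plan absent → not met
7. route audit 185 days ago vs limit 180 → not met
Not met: 7 of 7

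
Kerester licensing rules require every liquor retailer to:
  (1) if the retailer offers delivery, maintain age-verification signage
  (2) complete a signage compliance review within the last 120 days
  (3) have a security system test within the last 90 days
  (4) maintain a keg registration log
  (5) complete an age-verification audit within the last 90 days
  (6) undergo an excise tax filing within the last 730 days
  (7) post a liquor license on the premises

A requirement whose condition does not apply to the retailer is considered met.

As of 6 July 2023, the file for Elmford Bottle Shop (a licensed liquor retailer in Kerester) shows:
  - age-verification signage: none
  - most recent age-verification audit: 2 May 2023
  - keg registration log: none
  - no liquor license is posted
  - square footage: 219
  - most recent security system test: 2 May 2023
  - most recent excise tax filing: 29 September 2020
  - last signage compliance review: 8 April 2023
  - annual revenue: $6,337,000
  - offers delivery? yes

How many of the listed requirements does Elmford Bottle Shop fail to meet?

4

1. condition 'offers delivery' holds; age-verification signage absent → not met
2. signage compliance review 89 days ago vs limit 120 → met
3. security system test 65 days ago vs limit 90 → met
4. keg registration log absent → not met
5. age-verification audit 65 days ago vs limit 90 → met
6. excise tax filing 1010 days ago vs limit 730 → not met
7. liquor license absent → not met
Not met: 4 of 7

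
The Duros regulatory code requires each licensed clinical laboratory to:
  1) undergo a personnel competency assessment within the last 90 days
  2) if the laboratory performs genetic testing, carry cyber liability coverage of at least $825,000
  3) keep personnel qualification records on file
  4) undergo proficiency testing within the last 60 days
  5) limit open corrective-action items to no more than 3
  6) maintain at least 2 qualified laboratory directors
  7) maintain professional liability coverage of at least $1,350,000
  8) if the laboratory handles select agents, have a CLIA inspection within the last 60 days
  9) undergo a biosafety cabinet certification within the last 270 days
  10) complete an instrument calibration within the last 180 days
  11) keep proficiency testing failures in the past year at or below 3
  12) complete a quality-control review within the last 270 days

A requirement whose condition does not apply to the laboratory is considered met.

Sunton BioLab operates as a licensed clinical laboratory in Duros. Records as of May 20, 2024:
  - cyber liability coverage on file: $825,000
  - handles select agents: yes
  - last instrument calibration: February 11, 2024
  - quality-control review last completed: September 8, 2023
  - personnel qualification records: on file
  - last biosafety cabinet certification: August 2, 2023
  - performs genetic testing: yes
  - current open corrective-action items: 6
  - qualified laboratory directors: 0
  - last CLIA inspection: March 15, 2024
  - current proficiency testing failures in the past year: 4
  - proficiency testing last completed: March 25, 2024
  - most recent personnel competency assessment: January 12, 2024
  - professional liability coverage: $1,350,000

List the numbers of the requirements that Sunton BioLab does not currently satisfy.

1, 5, 6, 8, 9, 11

1. personnel competency assessment 129 days ago vs limit 90 → not met
2. condition 'performs genetic testing' holds; cyber liability coverage $825,000 ≥ $825,000 → met
3. personnel qualification records present → met
4. proficiency testing 56 days ago vs limit 60 → met
5. open corrective-action items 6 > 3 → not met
6. qualified laboratory directors 0 < 2 → not met
7. professional liability coverage $1,350,000 ≥ $1,350,000 → met
8. condition 'handles select agents' holds; CLIA inspection 66 days ago vs limit 60 → not met
9. biosafety cabinet certification 292 days ago vs limit 270 → not met
10. instrument calibration 99 days ago vs limit 180 → met
11. proficiency testing failures in the past year 4 > 3 → not met
12. quality-control review 255 days ago vs limit 270 → met
Not met: 1, 5, 6, 8, 9, 11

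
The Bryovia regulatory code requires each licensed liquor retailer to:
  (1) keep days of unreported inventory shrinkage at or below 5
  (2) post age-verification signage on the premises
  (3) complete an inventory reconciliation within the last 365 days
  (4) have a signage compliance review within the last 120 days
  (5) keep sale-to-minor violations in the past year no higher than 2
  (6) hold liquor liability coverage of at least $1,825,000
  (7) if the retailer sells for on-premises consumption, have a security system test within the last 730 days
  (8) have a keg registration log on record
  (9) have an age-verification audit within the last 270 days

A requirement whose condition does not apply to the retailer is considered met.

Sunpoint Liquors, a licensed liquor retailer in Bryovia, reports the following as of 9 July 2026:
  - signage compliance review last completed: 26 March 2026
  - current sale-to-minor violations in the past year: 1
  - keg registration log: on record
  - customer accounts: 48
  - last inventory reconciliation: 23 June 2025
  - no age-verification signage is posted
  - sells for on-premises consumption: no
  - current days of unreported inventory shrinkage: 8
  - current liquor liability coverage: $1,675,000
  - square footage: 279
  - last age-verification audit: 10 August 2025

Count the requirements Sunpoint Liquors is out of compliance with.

5

1. days of unreported inventory shrinkage 8 > 5 → not met
2. age-verification signage absent → not met
3. inventory reconciliation 381 days ago vs limit 365 → not met
4. signage compliance review 105 days ago vs limit 120 → met
5. sale-to-minor violations in the past year 1 ≤ 2 → met
6. liquor liability coverage $1,675,000 < $1,825,000 → not met
7. condition 'sells for on-premises consumption' does not hold → requirement n/a → met
8. keg registration log present → met
9. age-verification audit 333 days ago vs limit 270 → not met
Not met: 5 of 9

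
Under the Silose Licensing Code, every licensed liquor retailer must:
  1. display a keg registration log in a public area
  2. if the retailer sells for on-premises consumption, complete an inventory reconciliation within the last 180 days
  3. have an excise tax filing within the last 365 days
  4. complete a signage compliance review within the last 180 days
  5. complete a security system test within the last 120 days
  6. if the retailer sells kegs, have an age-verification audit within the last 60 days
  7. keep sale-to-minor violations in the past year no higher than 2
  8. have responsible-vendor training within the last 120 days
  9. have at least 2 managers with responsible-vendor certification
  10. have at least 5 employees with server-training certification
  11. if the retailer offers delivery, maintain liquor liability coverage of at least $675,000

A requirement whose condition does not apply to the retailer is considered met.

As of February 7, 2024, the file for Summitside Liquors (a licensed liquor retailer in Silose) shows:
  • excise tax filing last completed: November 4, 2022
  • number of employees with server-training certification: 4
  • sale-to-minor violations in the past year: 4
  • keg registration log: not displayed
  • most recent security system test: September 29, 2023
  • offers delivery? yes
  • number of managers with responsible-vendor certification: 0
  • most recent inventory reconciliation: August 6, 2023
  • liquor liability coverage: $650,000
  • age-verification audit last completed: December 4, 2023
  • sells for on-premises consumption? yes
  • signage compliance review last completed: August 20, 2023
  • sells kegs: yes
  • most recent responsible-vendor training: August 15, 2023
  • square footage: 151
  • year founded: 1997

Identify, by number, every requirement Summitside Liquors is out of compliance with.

1, 2, 3, 5, 6, 7, 8, 9, 10, 11

1. keg registration log absent → not met
2. condition 'sells for on-premises consumption' holds; inventory reconciliation 185 days ago vs limit 180 → not met
3. excise tax filing 460 days ago vs limit 365 → not met
4. signage compliance review 171 days ago vs limit 180 → met
5. security system test 131 days ago vs limit 120 → not met
6. condition 'sells kegs' holds; age-verification audit 65 days ago vs limit 60 → not met
7. sale-to-minor violations in the past year 4 > 2 → not met
8. responsible-vendor training 176 days ago vs limit 120 → not met
9. managers with responsible-vendor certification 0 < 2 → not met
10. employees with server-training certification 4 < 5 → not met
11. condition 'offers delivery' holds; liquor liability coverage $650,000 < $675,000 → not met
Not met: 1, 2, 3, 5, 6, 7, 8, 9, 10, 11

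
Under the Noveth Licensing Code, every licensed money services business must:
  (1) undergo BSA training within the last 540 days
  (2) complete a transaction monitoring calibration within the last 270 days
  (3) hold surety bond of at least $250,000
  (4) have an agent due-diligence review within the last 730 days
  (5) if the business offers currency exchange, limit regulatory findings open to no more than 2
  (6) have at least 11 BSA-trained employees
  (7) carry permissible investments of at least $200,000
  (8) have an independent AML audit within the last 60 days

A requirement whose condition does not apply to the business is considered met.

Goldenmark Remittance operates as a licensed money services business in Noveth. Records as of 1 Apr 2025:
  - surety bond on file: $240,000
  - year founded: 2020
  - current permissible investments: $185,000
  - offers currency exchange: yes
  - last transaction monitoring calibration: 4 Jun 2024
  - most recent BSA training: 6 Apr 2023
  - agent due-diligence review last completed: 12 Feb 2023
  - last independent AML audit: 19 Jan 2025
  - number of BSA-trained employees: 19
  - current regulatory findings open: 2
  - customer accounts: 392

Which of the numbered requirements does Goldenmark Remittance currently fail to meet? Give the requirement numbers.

1. BSA training 726 days ago vs limit 540 → not met
2. transaction monitoring calibration 301 days ago vs limit 270 → not met
3. surety bond $240,000 < $250,000 → not met
4. agent due-diligence review 779 days ago vs limit 730 → not met
5. condition 'offers currency exchange' holds; regulatory findings open 2 ≤ 2 → met
6. BSA-trained employees 19 ≥ 11 → met
7. permissible investments $185,000 < $200,000 → not met
8. independent AML audit 72 days ago vs limit 60 → not met
Not met: 1, 2, 3, 4, 7, 8

1, 2, 3, 4, 7, 8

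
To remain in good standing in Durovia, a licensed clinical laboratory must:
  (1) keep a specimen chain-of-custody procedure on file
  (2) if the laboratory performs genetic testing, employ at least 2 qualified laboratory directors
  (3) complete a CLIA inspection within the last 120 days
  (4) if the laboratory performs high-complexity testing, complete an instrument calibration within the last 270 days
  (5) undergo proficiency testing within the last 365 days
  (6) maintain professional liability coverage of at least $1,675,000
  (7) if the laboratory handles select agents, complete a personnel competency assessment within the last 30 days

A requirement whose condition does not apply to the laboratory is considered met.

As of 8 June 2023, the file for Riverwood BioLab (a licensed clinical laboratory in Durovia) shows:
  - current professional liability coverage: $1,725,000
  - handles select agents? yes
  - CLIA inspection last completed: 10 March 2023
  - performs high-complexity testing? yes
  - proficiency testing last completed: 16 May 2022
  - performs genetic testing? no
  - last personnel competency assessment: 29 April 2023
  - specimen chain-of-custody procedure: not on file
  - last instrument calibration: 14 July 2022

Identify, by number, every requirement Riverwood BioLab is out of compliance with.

1. specimen chain-of-custody procedure absent → not met
2. condition 'performs genetic testing' does not hold → requirement n/a → met
3. CLIA inspection 90 days ago vs limit 120 → met
4. condition 'performs high-complexity testing' holds; instrument calibration 329 days ago vs limit 270 → not met
5. proficiency testing 388 days ago vs limit 365 → not met
6. professional liability coverage $1,725,000 ≥ $1,675,000 → met
7. condition 'handles select agents' holds; personnel competency assessment 40 days ago vs limit 30 → not met
Not met: 1, 4, 5, 7

1, 4, 5, 7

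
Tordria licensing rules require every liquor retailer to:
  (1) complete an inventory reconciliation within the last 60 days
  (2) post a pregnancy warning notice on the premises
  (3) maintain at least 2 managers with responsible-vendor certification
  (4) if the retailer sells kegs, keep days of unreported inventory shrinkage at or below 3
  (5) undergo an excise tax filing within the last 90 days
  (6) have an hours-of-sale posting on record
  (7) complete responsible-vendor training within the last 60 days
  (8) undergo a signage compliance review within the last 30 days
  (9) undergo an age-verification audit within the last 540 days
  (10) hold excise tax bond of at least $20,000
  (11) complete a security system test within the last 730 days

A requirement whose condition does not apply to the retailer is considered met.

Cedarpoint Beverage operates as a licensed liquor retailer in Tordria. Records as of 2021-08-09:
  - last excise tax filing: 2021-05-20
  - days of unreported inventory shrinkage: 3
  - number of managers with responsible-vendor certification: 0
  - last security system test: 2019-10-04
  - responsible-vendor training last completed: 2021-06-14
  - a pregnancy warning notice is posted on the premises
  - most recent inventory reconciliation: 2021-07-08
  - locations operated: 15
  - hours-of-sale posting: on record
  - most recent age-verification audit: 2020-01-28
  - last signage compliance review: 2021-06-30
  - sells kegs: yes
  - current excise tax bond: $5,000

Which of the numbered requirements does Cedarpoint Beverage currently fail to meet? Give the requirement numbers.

1. inventory reconciliation 32 days ago vs limit 60 → met
2. pregnancy warning notice present → met
3. managers with responsible-vendor certification 0 < 2 → not met
4. condition 'sells kegs' holds; days of unreported inventory shrinkage 3 ≤ 3 → met
5. excise tax filing 81 days ago vs limit 90 → met
6. hours-of-sale posting present → met
7. responsible-vendor training 56 days ago vs limit 60 → met
8. signage compliance review 40 days ago vs limit 30 → not met
9. age-verification audit 559 days ago vs limit 540 → not met
10. excise tax bond $5,000 < $20,000 → not met
11. security system test 675 days ago vs limit 730 → met
Not met: 3, 8, 9, 10

3, 8, 9, 10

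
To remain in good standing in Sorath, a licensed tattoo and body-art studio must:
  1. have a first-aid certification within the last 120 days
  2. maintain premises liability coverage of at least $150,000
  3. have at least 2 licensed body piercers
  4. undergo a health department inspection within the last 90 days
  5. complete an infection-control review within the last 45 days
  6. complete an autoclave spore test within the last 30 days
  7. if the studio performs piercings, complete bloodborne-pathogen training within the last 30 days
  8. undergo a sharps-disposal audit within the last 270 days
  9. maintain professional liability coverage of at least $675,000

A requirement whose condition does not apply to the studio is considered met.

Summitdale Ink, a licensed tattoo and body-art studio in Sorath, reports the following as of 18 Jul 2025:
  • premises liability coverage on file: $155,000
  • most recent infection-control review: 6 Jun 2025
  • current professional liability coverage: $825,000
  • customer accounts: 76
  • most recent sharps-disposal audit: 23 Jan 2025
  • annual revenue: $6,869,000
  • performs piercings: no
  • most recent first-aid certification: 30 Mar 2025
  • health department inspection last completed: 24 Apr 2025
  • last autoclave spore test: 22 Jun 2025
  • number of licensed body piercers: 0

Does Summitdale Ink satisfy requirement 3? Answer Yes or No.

No

3. licensed body piercers 0 < 2 → not met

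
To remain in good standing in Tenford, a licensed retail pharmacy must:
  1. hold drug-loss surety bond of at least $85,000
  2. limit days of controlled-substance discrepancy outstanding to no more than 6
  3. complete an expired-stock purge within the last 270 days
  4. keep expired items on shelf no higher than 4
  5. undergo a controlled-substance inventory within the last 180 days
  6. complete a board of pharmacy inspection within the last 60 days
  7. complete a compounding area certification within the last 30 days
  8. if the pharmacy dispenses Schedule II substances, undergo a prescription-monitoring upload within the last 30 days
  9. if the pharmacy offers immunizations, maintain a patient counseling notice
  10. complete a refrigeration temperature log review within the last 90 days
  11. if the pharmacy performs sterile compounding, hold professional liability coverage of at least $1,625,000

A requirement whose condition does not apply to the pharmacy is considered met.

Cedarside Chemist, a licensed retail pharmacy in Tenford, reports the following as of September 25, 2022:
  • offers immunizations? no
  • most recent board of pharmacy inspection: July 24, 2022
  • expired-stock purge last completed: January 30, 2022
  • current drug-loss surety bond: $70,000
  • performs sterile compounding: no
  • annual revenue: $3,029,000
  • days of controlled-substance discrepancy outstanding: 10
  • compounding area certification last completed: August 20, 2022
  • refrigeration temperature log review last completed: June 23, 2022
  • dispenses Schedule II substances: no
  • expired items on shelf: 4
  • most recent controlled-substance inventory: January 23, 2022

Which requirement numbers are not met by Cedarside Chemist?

1, 2, 5, 6, 7, 10

1. drug-loss surety bond $70,000 < $85,000 → not met
2. days of controlled-substance discrepancy outstanding 10 > 6 → not met
3. expired-stock purge 238 days ago vs limit 270 → met
4. expired items on shelf 4 ≤ 4 → met
5. controlled-substance inventory 245 days ago vs limit 180 → not met
6. board of pharmacy inspection 63 days ago vs limit 60 → not met
7. compounding area certification 36 days ago vs limit 30 → not met
8. condition 'dispenses Schedule II substances' does not hold → requirement n/a → met
9. condition 'offers immunizations' does not hold → requirement n/a → met
10. refrigeration temperature log review 94 days ago vs limit 90 → not met
11. condition 'performs sterile compounding' does not hold → requirement n/a → met
Not met: 1, 2, 5, 6, 7, 10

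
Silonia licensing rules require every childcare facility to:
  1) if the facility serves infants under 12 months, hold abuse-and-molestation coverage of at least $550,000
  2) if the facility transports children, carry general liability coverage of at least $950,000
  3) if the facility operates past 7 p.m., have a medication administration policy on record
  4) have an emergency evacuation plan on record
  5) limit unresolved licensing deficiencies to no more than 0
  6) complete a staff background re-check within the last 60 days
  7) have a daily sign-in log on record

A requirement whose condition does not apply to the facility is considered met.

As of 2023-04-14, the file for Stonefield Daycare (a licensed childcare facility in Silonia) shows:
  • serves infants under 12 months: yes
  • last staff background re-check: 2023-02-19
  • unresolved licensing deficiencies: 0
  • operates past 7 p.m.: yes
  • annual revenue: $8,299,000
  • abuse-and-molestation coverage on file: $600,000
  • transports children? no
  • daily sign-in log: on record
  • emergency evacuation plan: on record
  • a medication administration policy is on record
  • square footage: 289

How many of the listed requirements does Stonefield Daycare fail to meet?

0

1. condition 'serves infants under 12 months' holds; abuse-and-molestation coverage $600,000 ≥ $550,000 → met
2. condition 'transports children' does not hold → requirement n/a → met
3. condition 'operates past 7 p.m.' holds; medication administration policy present → met
4. emergency evacuation plan present → met
5. unresolved licensing deficiencies 0 ≤ 0 → met
6. staff background re-check 54 days ago vs limit 60 → met
7. daily sign-in log present → met
Not met: 0 of 7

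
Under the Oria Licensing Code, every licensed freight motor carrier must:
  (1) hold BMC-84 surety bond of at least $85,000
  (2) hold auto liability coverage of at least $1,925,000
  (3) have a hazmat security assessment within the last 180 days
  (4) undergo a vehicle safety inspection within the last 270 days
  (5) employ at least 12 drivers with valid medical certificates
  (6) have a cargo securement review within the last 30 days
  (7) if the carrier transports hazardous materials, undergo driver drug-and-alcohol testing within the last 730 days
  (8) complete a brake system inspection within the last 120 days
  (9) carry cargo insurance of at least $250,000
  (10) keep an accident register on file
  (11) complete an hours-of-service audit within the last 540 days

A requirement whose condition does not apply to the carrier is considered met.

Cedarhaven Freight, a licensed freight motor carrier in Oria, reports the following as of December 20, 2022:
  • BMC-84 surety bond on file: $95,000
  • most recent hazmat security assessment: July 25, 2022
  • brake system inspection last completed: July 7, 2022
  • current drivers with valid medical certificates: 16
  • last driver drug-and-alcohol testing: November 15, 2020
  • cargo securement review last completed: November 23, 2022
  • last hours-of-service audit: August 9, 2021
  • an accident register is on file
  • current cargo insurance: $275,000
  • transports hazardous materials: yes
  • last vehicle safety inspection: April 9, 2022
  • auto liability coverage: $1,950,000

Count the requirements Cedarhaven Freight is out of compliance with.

2

1. BMC-84 surety bond $95,000 ≥ $85,000 → met
2. auto liability coverage $1,950,000 ≥ $1,925,000 → met
3. hazmat security assessment 148 days ago vs limit 180 → met
4. vehicle safety inspection 255 days ago vs limit 270 → met
5. drivers with valid medical certificates 16 ≥ 12 → met
6. cargo securement review 27 days ago vs limit 30 → met
7. condition 'transports hazardous materials' holds; driver drug-and-alcohol testing 765 days ago vs limit 730 → not met
8. brake system inspection 166 days ago vs limit 120 → not met
9. cargo insurance $275,000 ≥ $250,000 → met
10. accident register present → met
11. hours-of-service audit 498 days ago vs limit 540 → met
Not met: 2 of 11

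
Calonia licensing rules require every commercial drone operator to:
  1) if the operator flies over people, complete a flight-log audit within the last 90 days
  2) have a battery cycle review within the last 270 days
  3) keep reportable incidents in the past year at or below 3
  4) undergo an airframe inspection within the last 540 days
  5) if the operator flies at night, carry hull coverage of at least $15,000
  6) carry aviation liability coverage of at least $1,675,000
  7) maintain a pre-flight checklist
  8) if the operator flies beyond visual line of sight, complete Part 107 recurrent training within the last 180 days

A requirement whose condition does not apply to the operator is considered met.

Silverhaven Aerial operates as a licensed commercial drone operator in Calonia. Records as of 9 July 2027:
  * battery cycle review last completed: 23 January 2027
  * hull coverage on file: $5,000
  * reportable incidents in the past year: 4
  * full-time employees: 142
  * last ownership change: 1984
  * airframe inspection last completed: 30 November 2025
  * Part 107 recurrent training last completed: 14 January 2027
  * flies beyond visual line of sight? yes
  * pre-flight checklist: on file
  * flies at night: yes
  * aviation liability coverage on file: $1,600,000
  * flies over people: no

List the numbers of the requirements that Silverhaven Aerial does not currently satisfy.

3, 4, 5, 6

1. condition 'flies over people' does not hold → requirement n/a → met
2. battery cycle review 167 days ago vs limit 270 → met
3. reportable incidents in the past year 4 > 3 → not met
4. airframe inspection 586 days ago vs limit 540 → not met
5. condition 'flies at night' holds; hull coverage $5,000 < $15,000 → not met
6. aviation liability coverage $1,600,000 < $1,675,000 → not met
7. pre-flight checklist present → met
8. condition 'flies beyond visual line of sight' holds; Part 107 recurrent training 176 days ago vs limit 180 → met
Not met: 3, 4, 5, 6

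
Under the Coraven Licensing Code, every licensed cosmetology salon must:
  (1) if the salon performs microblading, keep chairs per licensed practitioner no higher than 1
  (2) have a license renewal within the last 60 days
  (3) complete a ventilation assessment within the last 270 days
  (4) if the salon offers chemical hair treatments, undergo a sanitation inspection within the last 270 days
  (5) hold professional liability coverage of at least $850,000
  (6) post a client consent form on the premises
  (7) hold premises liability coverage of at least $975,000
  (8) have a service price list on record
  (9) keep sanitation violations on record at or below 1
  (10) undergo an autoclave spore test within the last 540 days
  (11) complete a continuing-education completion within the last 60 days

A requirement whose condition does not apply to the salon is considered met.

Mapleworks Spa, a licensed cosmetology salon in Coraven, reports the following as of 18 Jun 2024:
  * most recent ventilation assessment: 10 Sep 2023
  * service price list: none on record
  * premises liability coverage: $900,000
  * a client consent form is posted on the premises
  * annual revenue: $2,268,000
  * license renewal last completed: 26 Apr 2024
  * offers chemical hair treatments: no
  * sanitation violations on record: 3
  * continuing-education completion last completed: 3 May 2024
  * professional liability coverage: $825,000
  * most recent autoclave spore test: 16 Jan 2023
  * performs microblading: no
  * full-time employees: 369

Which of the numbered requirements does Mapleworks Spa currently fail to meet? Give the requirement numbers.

3, 5, 7, 8, 9

1. condition 'performs microblading' does not hold → requirement n/a → met
2. license renewal 53 days ago vs limit 60 → met
3. ventilation assessment 282 days ago vs limit 270 → not met
4. condition 'offers chemical hair treatments' does not hold → requirement n/a → met
5. professional liability coverage $825,000 < $850,000 → not met
6. client consent form present → met
7. premises liability coverage $900,000 < $975,000 → not met
8. service price list absent → not met
9. sanitation violations on record 3 > 1 → not met
10. autoclave spore test 519 days ago vs limit 540 → met
11. continuing-education completion 46 days ago vs limit 60 → met
Not met: 3, 5, 7, 8, 9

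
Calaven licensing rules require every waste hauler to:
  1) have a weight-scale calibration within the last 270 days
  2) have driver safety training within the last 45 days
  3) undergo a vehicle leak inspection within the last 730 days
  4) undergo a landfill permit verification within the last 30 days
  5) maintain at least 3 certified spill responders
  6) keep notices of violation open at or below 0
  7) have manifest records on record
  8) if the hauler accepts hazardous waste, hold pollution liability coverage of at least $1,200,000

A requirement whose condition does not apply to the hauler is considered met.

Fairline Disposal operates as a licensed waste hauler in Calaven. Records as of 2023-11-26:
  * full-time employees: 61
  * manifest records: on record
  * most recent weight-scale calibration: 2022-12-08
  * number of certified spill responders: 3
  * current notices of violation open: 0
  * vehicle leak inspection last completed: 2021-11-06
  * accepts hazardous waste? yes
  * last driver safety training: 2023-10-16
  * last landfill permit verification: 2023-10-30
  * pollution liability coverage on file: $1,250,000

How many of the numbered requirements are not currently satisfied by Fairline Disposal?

2

1. weight-scale calibration 353 days ago vs limit 270 → not met
2. driver safety training 41 days ago vs limit 45 → met
3. vehicle leak inspection 750 days ago vs limit 730 → not met
4. landfill permit verification 27 days ago vs limit 30 → met
5. certified spill responders 3 ≥ 3 → met
6. notices of violation open 0 ≤ 0 → met
7. manifest records present → met
8. condition 'accepts hazardous waste' holds; pollution liability coverage $1,250,000 ≥ $1,200,000 → met
Not met: 2 of 8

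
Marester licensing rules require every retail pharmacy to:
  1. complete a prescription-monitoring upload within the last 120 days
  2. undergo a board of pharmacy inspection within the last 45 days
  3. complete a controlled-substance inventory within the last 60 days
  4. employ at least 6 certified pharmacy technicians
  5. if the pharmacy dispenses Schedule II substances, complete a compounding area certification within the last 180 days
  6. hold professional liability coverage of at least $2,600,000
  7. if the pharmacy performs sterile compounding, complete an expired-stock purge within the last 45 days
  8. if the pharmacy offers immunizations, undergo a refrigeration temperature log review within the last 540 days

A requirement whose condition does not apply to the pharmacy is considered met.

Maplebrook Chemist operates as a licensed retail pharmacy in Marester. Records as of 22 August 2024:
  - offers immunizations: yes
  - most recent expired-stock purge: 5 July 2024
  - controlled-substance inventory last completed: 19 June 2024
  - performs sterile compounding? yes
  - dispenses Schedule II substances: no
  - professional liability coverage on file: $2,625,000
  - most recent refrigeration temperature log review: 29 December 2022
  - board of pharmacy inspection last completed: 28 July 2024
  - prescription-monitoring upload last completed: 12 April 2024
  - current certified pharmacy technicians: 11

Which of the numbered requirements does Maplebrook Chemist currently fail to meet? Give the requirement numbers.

1, 3, 7, 8

1. prescription-monitoring upload 132 days ago vs limit 120 → not met
2. board of pharmacy inspection 25 days ago vs limit 45 → met
3. controlled-substance inventory 64 days ago vs limit 60 → not met
4. certified pharmacy technicians 11 ≥ 6 → met
5. condition 'dispenses Schedule II substances' does not hold → requirement n/a → met
6. professional liability coverage $2,625,000 ≥ $2,600,000 → met
7. condition 'performs sterile compounding' holds; expired-stock purge 48 days ago vs limit 45 → not met
8. condition 'offers immunizations' holds; refrigeration temperature log review 602 days ago vs limit 540 → not met
Not met: 1, 3, 7, 8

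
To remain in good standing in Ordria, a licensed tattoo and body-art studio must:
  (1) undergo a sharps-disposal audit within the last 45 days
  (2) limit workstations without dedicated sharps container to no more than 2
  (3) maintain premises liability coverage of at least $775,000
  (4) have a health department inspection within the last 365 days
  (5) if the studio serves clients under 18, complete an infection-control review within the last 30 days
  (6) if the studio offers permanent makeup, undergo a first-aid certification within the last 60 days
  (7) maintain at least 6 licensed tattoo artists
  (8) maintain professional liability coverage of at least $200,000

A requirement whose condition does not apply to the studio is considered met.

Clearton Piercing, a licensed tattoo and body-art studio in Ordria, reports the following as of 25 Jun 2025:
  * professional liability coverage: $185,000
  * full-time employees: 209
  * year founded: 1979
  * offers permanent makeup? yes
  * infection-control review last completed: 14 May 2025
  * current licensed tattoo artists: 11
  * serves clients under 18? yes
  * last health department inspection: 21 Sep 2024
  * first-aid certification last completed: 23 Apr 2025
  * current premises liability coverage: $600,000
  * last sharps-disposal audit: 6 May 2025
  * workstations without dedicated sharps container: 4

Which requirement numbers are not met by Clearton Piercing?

1. sharps-disposal audit 50 days ago vs limit 45 → not met
2. workstations without dedicated sharps container 4 > 2 → not met
3. premises liability coverage $600,000 < $775,000 → not met
4. health department inspection 277 days ago vs limit 365 → met
5. condition 'serves clients under 18' holds; infection-control review 42 days ago vs limit 30 → not met
6. condition 'offers permanent makeup' holds; first-aid certification 63 days ago vs limit 60 → not met
7. licensed tattoo artists 11 ≥ 6 → met
8. professional liability coverage $185,000 < $200,000 → not met
Not met: 1, 2, 3, 5, 6, 8

1, 2, 3, 5, 6, 8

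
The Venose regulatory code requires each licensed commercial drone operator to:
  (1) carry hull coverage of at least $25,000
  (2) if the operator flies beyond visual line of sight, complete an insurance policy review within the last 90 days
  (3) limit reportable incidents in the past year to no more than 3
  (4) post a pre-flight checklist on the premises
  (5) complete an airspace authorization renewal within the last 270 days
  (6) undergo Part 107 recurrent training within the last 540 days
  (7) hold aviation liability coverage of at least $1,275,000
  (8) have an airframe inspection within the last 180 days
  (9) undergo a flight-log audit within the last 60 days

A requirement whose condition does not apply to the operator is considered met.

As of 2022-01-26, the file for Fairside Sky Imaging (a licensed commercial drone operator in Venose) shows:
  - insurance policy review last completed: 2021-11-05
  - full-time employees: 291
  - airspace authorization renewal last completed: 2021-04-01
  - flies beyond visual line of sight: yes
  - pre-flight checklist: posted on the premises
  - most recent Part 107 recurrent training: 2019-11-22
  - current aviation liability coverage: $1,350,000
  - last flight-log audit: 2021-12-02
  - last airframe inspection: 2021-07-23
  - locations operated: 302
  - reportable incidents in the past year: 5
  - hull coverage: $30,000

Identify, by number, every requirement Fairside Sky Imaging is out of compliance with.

3, 5, 6, 8

1. hull coverage $30,000 ≥ $25,000 → met
2. condition 'flies beyond visual line of sight' holds; insurance policy review 82 days ago vs limit 90 → met
3. reportable incidents in the past year 5 > 3 → not met
4. pre-flight checklist present → met
5. airspace authorization renewal 300 days ago vs limit 270 → not met
6. Part 107 recurrent training 796 days ago vs limit 540 → not met
7. aviation liability coverage $1,350,000 ≥ $1,275,000 → met
8. airframe inspection 187 days ago vs limit 180 → not met
9. flight-log audit 55 days ago vs limit 60 → met
Not met: 3, 5, 6, 8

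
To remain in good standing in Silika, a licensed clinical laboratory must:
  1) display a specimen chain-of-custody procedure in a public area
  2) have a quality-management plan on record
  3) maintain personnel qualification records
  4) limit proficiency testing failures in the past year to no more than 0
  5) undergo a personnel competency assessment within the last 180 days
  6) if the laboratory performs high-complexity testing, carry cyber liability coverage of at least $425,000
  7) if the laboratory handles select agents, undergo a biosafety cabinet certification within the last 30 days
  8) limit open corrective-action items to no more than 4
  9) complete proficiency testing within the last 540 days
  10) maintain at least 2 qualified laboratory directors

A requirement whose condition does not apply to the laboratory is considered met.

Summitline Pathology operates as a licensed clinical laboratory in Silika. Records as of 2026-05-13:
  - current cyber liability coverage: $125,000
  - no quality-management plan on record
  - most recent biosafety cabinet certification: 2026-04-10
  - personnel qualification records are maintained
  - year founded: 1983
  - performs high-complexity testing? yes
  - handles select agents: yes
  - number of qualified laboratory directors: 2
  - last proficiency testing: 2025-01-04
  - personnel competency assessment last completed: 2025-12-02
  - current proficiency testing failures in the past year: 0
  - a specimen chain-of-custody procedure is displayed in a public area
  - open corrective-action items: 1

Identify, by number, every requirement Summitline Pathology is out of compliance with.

2, 6, 7

1. specimen chain-of-custody procedure present → met
2. quality-management plan absent → not met
3. personnel qualification records present → met
4. proficiency testing failures in the past year 0 ≤ 0 → met
5. personnel competency assessment 162 days ago vs limit 180 → met
6. condition 'performs high-complexity testing' holds; cyber liability coverage $125,000 < $425,000 → not met
7. condition 'handles select agents' holds; biosafety cabinet certification 33 days ago vs limit 30 → not met
8. open corrective-action items 1 ≤ 4 → met
9. proficiency testing 494 days ago vs limit 540 → met
10. qualified laboratory directors 2 ≥ 2 → met
Not met: 2, 6, 7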